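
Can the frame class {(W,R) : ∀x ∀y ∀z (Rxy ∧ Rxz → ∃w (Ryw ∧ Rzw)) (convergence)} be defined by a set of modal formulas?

Yes, by ◇□q → □◇q

Yes: it is convergence, defined by the .2 schema ◇□q → □◇q.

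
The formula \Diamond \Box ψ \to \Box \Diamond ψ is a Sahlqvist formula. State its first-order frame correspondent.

convergence: \forall x \forall y \forall z (Rxy \wedge Rxz \to \exists w (Ryw \wedge Rzw))

This is the .2 axiom.
Its frame correspondent is convergence — \forall x \forall y \forall z (Rxy \wedge Rxz \to \exists w (Ryw \wedge Rzw)).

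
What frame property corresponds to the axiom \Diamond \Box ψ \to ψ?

This is frame-equivalent to ψ → □◇ψ (substitute ¬ψ for ψ and contrapose).
Suppose ψ→□◇ψ is valid. Take Rxy and set V(ψ)={x}. Then ψ at x, so □◇ψ at x, so ◇ψ at y, so some z with Ryz has ψ; z=x, i.e. Ryx.
Conversely, any frame satisfying \forall x \forall y (Rxy \to Ryx) validates the schema.
Frame condition: \forall x \forall y (Rxy \to Ryx).

Symmetry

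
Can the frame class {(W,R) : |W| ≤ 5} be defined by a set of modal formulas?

Not modally definable

Any modally definable frame class is closed under disjoint unions.
Any modal formula valid on each of 6 disjoint one-world frames is valid on their disjoint union (validity is preserved under disjoint unions). Each one-world frame has |W|=1≤5, but the union has |W|=6.
So the class is not modally definable.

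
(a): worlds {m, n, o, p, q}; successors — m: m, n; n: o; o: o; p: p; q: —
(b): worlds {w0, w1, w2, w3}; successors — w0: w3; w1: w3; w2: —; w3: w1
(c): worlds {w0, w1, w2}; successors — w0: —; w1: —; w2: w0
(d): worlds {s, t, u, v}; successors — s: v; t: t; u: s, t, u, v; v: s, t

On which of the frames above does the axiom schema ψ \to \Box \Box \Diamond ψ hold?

(c)

Frame correspondent (Sahlqvist): \forall x \forall z (x R^2 z \to \exists w (x = w \wedge zRw)) — i.e. a generalized confluence (Geach) condition.
(a): fails — mR²n but no w with m=w and nRw.
(b): fails — w0R²w1 but no w with w0=w and w1Rw.
(c): ✓.
(d): fails — sR²s but no w with s=w and sRw.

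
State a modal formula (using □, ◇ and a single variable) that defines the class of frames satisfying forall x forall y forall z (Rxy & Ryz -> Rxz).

□s → □□s

A defining formula is □s → □□s (the 4 axiom).
Suppose □s→□□s is valid. Take Rxy, Ryz and set V(s)={w : Rxw}. Then □s at x, so □□s at x, so □s at y, so s at z, i.e. Rxz.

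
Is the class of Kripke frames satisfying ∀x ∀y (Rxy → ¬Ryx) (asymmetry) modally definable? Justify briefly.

Any modally definable frame class is closed under surjective bounded morphisms.
The 5-cycle (worlds s,t,u,v,w with s→t→u→v→w→s) is asymmetric. Mapping every world to a single reflexive point • is a surjective bounded morphism, and the reflexive point is not asymmetric (R•• but asymmetry requires ¬R••).
So no modal formula (or set of formulas) defines exactly the asymmetric frames.

No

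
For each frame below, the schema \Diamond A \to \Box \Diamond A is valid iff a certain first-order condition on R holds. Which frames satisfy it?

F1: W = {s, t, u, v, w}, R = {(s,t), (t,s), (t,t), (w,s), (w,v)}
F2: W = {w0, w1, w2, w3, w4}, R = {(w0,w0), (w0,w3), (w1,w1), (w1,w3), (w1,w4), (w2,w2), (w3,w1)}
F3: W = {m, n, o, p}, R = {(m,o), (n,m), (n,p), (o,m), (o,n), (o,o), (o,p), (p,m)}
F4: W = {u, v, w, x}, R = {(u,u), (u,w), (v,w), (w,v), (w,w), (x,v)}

none

The schema corresponds to the Euclidean property: \forall x \forall y \forall z (Rxy \wedge Rxz \to Ryz).
F1: fails — Rts and Rts but not Rss.
F2: fails — Rw0w3 and Rw0w0 but not Rw3w0.
F3: fails — Rnm and Rnm but not Rmm.
F4: fails — Ruw and Ruu but not Rwu.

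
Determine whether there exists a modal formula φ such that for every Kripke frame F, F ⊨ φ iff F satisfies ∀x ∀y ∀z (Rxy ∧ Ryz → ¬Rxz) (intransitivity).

Any modally definable frame class is closed under surjective bounded morphisms.
The 3-cycle (worlds a,b,c with a→b→c→a) is intransitive. Mapping every world to a single reflexive point • is a surjective bounded morphism; the reflexive point is not intransitive (R••∧R•• but R••).
So the class is not modally definable.

Not definable by any modal formula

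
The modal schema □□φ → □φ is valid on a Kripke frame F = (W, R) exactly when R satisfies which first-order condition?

Density

Suppose □□φ→□φ is valid. Take Rxy and set V(φ)={w : xR²w}. Then □□φ at x, so □φ at x, so φ at y, i.e. ∃z(Rxz∧Rzy).
Conversely, on a frame with density the schema holds at every world under every valuation.
So the correspondent is density.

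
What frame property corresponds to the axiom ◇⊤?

Seriality

◇⊤ holds at w iff w has a successor, so frame-validity of ◇⊤ is exactly seriality. Equivalently via □r → ◇r:
Suppose □r→◇r is valid. At any x set V(r)=W. Then □r at x, so ◇r at x, so x has a successor.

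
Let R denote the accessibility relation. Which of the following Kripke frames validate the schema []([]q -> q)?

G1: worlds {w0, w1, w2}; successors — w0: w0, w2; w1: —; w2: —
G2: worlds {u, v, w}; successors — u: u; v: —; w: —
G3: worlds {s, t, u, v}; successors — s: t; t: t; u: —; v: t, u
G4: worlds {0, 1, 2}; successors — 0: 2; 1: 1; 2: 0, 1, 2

Frame correspondent (Sahlqvist): forall x forall y (Rxy -> Ryy) — i.e. shift-reflexivity.
G1: fails — Rw0w2 but not Rw2w2.
G2: ✓.
G3: fails — Rvu but not Ruu.
G4: fails — R20 but not R00.

G2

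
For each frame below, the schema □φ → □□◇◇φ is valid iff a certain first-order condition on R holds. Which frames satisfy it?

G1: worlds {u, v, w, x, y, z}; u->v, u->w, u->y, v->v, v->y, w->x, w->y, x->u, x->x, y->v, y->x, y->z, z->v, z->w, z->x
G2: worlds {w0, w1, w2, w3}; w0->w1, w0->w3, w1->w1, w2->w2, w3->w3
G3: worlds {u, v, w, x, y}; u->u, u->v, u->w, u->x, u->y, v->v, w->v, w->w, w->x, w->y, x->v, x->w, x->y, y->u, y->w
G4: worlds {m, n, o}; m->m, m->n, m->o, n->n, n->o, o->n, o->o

G1, G2, G4

Frame correspondent (Sahlqvist): ∀x ∀z (xR²z → ∃w (xRw ∧ zR²w)) — i.e. a generalized confluence (Geach) condition.
G1: ✓.
G2: ✓.
G3: fails — yR²v but no t with yRt and vR²t.
G4: ✓.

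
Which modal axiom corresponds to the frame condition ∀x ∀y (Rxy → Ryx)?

p → □◇p

A defining formula is p → □◇p (the B axiom).
Suppose p→□◇p is valid. Take Rxy and set V(p)={x}. Then p at x, so □◇p at x, so ◇p at y, so some z with Ryz has p; z=x, i.e. Ryx.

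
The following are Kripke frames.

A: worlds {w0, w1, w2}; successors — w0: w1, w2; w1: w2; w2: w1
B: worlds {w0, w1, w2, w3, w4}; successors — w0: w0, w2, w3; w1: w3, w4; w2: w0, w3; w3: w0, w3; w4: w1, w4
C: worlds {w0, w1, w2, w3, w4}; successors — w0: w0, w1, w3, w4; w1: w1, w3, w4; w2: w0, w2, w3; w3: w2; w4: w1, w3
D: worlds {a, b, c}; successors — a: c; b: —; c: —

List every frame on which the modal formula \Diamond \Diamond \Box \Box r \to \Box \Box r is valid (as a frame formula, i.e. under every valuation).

D

The schema corresponds to a generalized confluence (Geach) condition: \forall x \forall y \forall z ((x R^2 y \wedge x R^2 z) \to \exists w (y R^2 w \wedge z = w)).
A: fails — w0R²w1, w0R²w2 but no w with w1R²w and w2=w.
B: fails — w1R²w0, w1R²w1 but no w with w0R²w and w1=w.
C: fails — w0R²w1, w0R²w0 but no w with w1R²w and w0=w.
D: satisfies the condition.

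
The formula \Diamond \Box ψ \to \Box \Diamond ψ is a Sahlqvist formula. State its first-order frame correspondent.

Suppose ◇□ψ→□◇ψ is valid. Take Rxy, Rxz and set V(ψ)={w : Ryw}. Then □ψ at y so ◇□ψ at x, so □◇ψ at x, so ◇ψ at z, giving w with Rzw and Ryw.

convergence: \forall x \forall y \forall z (Rxy \wedge Rxz \to \exists w (Ryw \wedge Rzw))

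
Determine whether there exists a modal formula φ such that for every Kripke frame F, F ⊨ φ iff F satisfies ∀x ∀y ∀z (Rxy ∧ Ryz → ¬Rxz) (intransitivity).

Modal frame validity is preserved under surjective bounded morphisms.
The 3-cycle (worlds a,b,c with a→b→c→a) is intransitive. Mapping every world to a single reflexive point • is a surjective bounded morphism; the reflexive point is not intransitive (R••∧R•• but R••).
So no modal formula (or set of formulas) defines exactly the intransitive frames.

No — not modally definable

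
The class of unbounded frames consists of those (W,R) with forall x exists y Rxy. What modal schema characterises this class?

This is seriality; the standard corresponding axiom is D: □r → ◇r.
Suppose □r→◇r is valid. At any x set V(r)=W. Then □r at x, so ◇r at x, so x has a successor.

□r → ◇r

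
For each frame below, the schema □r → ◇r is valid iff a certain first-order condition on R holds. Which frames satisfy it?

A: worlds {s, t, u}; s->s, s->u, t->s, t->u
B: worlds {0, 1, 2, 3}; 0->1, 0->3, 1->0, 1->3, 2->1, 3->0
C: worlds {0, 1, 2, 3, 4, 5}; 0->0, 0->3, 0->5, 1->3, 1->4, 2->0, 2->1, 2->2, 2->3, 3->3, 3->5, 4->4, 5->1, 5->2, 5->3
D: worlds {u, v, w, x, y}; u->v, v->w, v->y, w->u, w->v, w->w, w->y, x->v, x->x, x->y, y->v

Frame correspondent (Sahlqvist): ∀x ∃y Rxy — i.e. seriality.
A: fails — world u has no successor.
B: holds.
C: holds.
D: holds.
Valid on: B, C, D.

B, C, D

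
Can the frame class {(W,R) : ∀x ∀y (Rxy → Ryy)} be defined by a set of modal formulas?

Definable; □(□r → r) defines it

This is a Sahlqvist condition; the T□ axiom □(□r → r) defines it.
Suppose □(□r→r) is valid. Take Rxy and set V(r)={w : Ryw}. Then at y, □r holds; since □(□r→r) at x, □r→r at y, so r at y, i.e. Ryy.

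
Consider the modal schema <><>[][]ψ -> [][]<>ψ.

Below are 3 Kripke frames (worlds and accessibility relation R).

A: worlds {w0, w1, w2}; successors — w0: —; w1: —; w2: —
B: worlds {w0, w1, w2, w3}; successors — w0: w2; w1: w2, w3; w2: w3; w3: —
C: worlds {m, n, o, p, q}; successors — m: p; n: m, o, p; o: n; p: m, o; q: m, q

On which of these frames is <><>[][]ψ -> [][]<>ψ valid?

The schema corresponds to a generalized confluence (Geach) condition: forall x forall y forall z ((x R^2 y & x R^2 z) -> exists w (y R^2 w & zRw)).
A: condition met.
B: fails — w0R²w3, w0R²w3 but no w with w3R²w and w3Rw.
C: fails — mR²m, mR²m but no w with mR²w and mRw.

A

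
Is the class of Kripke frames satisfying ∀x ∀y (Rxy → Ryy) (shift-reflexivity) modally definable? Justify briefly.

Yes — defined by □(□p → p)

Yes: it is shift-reflexivity, defined by the T□ schema □(□p → p).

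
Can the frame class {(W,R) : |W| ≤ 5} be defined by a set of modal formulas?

Modal frame validity is preserved under disjoint unions.
Any modal formula valid on each of 6 disjoint one-world frames is valid on their disjoint union (validity is preserved under disjoint unions). Each one-world frame has |W|=1≤5, but the union has |W|=6.
So no modal formula (or set of formulas) defines exactly the |W|≤5 frames.

Not definable by any modal formula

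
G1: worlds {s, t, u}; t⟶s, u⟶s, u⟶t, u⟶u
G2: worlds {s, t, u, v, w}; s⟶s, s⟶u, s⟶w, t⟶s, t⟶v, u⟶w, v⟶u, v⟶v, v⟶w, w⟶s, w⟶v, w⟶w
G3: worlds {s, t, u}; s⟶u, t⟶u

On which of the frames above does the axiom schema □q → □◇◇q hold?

G2

The schema corresponds to a generalized confluence (Geach) condition: ∀x ∀z (xRz → ∃w (xRw ∧ zR²w)).
G1: fails — tRs but no w with tRw and sR²w.
G2: satisfies the condition.
G3: fails — sRu but no w with sRw and uR²w.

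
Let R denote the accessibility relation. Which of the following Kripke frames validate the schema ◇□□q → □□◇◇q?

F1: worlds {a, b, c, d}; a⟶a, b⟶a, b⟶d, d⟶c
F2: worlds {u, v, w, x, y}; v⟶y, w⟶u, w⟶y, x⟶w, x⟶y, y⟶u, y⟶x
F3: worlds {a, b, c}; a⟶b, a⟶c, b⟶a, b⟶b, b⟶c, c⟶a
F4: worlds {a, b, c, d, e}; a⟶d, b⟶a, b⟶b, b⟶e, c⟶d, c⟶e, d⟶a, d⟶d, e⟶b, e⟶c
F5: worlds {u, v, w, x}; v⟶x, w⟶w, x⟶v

F3, F4

The schema corresponds to a generalized confluence (Geach) condition: ∀x ∀y ∀z ((xRy ∧ xR²z) → ∃w (yR²w ∧ zR²w)).
F1: fails — bRa, bR²c but no w with aR²w and cR²w.
F2: fails — vRy, vR²u but no t with yR²t and uR²t.
F3: ✓.
F4: ✓.
F5: fails — vRx, vR²v but no t with xR²t and vR²t.
Valid on: F3, F4.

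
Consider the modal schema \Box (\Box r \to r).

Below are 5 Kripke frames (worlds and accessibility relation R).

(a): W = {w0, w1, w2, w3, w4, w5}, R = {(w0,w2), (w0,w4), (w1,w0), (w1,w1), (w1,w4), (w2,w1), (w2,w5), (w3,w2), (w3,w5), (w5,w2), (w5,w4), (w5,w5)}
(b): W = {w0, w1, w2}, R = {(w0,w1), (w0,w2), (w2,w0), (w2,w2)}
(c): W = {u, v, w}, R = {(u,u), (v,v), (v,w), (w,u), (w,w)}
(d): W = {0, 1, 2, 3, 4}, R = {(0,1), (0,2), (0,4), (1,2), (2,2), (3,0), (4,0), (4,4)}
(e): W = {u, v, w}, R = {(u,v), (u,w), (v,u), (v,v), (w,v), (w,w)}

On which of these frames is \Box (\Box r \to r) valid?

Frame correspondent (Sahlqvist): \forall x \forall y (Rxy \to Ryy) — i.e. shift-reflexivity.
(a): fails — Rw1w0 but not Rw0w0.
(b): fails — Rw0w1 but not Rw1w1.
(c): condition met.
(d): fails — R01 but not R11.
(e): fails — Rvu but not Ruu.

(c)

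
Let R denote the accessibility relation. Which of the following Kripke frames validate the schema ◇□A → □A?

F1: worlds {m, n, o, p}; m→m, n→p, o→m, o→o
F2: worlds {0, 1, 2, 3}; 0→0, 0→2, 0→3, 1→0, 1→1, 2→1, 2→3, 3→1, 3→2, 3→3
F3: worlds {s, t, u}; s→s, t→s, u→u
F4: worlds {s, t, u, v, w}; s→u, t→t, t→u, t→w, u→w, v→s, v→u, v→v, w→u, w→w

This is the axiom for the Euclidean property; its first-order frame correspondent is ∀x ∀y ∀z (Rxy ∧ Rxz → Ryz).
F1: fails — Rnp and Rnp but not Rpp.
F2: fails — R02 and R00 but not R20.
F3: condition met.
F4: fails — Rsu and Rsu but not Ruu.
Valid on: F3.

F3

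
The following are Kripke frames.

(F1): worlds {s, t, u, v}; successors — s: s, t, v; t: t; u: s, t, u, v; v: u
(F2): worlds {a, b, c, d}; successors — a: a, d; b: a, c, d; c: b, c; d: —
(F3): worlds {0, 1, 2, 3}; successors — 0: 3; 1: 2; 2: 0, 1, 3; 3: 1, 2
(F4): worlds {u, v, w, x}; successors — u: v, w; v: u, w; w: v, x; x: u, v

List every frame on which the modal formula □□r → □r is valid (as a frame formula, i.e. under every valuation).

The schema corresponds to density: ∀x ∀y (Rxy → ∃z (Rxz ∧ Rzy)).
(F1): holds.
(F2): holds.
(F3): fails — R12 but no z with R1z and Rz2.
(F4): fails — Rwx but no z with Rwz and Rzx.

(F1), (F2)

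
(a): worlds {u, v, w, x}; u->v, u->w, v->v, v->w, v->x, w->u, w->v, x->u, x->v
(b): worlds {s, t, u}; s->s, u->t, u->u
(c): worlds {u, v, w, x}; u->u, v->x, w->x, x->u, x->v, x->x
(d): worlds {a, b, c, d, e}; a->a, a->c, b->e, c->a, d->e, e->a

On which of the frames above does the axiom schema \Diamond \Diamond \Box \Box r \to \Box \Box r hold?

This is the axiom for a generalized confluence (Geach) condition; its first-order frame correspondent is \forall x \forall y \forall z ((x R^2 y \wedge x R^2 z) \to \exists w (y R^2 w \wedge z = w)).
(a): fails — uR²w, uR²u but no t with wR²t and u=t.
(b): fails — uR²t, uR²t but no w with tR²w and t=w.
(c): fails — vR²u, vR²v but no t with uR²t and v=t.
(d): ✓.

(d)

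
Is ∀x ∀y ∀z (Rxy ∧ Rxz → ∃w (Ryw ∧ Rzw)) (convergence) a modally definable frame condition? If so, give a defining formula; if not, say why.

This is a Sahlqvist condition; the .2 axiom ◇□r → □◇r defines it.
Suppose ◇□r→□◇r is valid. Take Rxy, Rxz and set V(r)={w : Ryw}. Then □r at y so ◇□r at x, so □◇r at x, so ◇r at z, giving w with Rzw and Ryw.

Definable; ◇□r → □◇r defines it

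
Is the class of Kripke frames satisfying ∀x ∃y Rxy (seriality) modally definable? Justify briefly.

Yes — defined by □r → ◇r

This is a Sahlqvist condition; the D axiom □r → ◇r defines it.
Suppose □r→◇r is valid. At any x set V(r)=W. Then □r at x, so ◇r at x, so x has a successor.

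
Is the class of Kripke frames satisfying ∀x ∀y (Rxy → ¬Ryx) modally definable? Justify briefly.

No — not modally definable

If a class were modally definable it would be closed under surjective bounded morphisms (Goldblatt–Thomason).
The 5-cycle (worlds s,t,u,v,w with s→t→u→v→w→s) is asymmetric. Mapping every world to a single reflexive point • is a surjective bounded morphism, and the reflexive point is not asymmetric (R•• but asymmetry requires ¬R••).
Hence asymmetry is not modally definable.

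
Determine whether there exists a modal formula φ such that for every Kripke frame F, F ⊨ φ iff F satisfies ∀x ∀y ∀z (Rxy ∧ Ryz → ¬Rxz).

No

If a class were modally definable it would be closed under surjective bounded morphisms (Goldblatt–Thomason).
The 3-cycle (worlds 0,1,2 with 0→1→2→0) is intransitive. Mapping every world to a single reflexive point • is a surjective bounded morphism; the reflexive point is not intransitive (R••∧R•• but R••).
Hence intransitivity is not modally definable.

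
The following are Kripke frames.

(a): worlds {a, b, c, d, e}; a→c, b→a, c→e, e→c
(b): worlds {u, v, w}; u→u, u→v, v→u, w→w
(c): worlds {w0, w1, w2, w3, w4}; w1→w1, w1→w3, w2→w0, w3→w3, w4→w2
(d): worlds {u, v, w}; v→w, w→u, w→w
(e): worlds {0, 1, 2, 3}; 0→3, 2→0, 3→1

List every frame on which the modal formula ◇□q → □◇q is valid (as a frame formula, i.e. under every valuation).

This is the axiom for convergence; its first-order frame correspondent is ∀x ∀y ∀z (Rxy ∧ Rxz → ∃w (Ryw ∧ Rzw)).
(a): holds.
(b): holds.
(c): fails — Rw2w0 and Rw2w0 but w0 and w0 have no common successor.
(d): fails — Rww and Rwu but w and u have no common successor.
(e): fails — R31 and R31 but 1 and 1 have no common successor.
Valid on: (a), (b).

(a), (b)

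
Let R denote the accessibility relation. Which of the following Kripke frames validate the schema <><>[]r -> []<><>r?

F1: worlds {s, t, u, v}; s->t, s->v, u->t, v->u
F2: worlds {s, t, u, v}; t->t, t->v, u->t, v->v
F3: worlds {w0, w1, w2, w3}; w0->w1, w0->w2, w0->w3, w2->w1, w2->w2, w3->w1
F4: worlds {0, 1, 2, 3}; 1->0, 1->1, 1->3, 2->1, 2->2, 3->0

This is the axiom for a generalized confluence (Geach) condition; its first-order frame correspondent is forall x forall y forall z ((x R^2 y & xRz) -> exists w (yRw & z R^2 w)).
F1: fails — sR²u, sRt but no w with uRw and tR²w.
F2: condition met.
F3: fails — w0R²w1, w0Rw1 but no w with w1Rw and w1R²w.
F4: fails — 1R²0, 1R0 but no w with 0Rw and 0R²w.

F2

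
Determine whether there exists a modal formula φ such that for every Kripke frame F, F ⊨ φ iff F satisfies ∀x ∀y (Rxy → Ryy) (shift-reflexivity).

Yes, by □(□q → q)

Yes: it is shift-reflexivity, defined by the T□ schema □(□q → q).
Suppose □(□q→q) is valid. Take Rxy and set V(q)={w : Ryw}. Then at y, □q holds; since □(□q→q) at x, □q→q at y, so q at y, i.e. Ryy.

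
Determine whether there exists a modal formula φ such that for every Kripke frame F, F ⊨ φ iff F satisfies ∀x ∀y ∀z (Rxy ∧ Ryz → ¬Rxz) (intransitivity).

No — not modally definable

Any modally definable frame class is closed under surjective bounded morphisms.
The 3-cycle (worlds a,b,c with a→b→c→a) is intransitive. Mapping every world to a single reflexive point • is a surjective bounded morphism; the reflexive point is not intransitive (R••∧R•• but R••).
Hence intransitivity is not modally definable.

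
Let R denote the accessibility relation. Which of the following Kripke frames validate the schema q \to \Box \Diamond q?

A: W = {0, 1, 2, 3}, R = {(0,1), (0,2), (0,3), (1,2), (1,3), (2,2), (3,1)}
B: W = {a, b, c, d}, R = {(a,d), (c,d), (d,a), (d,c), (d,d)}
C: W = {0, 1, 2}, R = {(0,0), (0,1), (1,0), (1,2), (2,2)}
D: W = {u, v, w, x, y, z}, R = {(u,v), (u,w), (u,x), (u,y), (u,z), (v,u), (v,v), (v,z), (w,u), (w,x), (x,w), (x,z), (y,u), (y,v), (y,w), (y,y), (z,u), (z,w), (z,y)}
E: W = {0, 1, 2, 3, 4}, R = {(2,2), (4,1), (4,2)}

B

The schema corresponds to symmetry: \forall x \forall y (Rxy \to Ryx).
A: fails — R02 but not R20.
B: condition met.
C: fails — R12 but not R21.
D: fails — Rvz but not Rzv.
E: fails — R42 but not R24.
Valid on: B.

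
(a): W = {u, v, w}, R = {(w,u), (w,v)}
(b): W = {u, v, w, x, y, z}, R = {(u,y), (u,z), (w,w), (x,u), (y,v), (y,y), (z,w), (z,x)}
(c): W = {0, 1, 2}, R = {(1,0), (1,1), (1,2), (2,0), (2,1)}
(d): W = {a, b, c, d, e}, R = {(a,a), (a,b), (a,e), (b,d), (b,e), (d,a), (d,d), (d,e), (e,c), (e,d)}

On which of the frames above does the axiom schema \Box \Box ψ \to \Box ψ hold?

(c)

Frame correspondent (Sahlqvist): \forall x \forall y (Rxy \to \exists z (Rxz \wedge Rzy)) — i.e. density.
(a): fails — Rwu but no z with Rwz and Rzu.
(b): fails — Ruz but no t with Rut and Rtz.
(c): condition met.
(d): fails — Rec but no z with Rez and Rzc.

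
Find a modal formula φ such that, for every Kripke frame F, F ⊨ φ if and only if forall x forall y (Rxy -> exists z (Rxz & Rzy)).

□□r → □r

The condition is density. The C4 schema □□r → □r defines it.
Suppose □□r→□r is valid. Take Rxy and set V(r)={w : xR²w}. Then □□r at x, so □r at x, so r at y, i.e. ∃z(Rxz∧Rzy).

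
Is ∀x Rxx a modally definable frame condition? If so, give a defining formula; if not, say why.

Yes: it is reflexivity, defined by the T schema □q → q.
Suppose □q→q is valid. At any x set V(q)={w : Rxw}. Then □q holds at x, so q holds at x, i.e. Rxx.

Yes, by □q → q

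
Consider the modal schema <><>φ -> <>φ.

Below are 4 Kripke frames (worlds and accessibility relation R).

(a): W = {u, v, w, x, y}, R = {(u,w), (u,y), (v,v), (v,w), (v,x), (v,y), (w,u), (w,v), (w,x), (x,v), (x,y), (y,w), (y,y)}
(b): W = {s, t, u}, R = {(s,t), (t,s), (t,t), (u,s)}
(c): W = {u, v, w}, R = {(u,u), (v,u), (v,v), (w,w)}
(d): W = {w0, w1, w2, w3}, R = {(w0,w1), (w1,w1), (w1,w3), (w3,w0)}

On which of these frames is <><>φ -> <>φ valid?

(c)

Frame correspondent (Sahlqvist): forall x forall y forall z (Rxy & Ryz -> Rxz) — i.e. transitivity.
(a): fails — Ruw and Rwu but not Ruu.
(b): fails — Rus and Rst but not Rut.
(c): condition met.
(d): fails — Rw0w1 and Rw1w3 but not Rw0w3.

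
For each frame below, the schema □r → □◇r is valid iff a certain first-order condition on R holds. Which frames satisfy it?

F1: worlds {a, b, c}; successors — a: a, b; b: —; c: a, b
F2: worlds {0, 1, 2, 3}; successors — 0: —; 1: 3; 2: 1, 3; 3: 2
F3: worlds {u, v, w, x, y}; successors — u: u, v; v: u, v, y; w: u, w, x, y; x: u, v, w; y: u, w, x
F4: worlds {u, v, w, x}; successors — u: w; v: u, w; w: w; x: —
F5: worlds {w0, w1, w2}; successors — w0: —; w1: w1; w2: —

The schema corresponds to a generalized confluence (Geach) condition: ∀x ∀z (xRz → ∃w (xRw ∧ zRw)).
F1: fails — aRb but no w with aRw and bRw.
F2: fails — 1R3 but no w with 1Rw and 3Rw.
F3: satisfies the condition.
F4: satisfies the condition.
F5: satisfies the condition.
Valid on: F3, F4, F5.

F3, F4, F5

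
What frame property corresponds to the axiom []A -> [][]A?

transitivity: forall x forall y forall z (Rxy & Ryz -> Rxz)

Suppose □A→□□A is valid. Take Rxy, Ryz and set V(A)={w : Rxw}. Then □A at x, so □□A at x, so □A at y, so A at z, i.e. Rxz.
Conversely, any frame satisfying forall x forall y forall z (Rxy & Ryz -> Rxz) validates the schema.
So the correspondent is transitivity.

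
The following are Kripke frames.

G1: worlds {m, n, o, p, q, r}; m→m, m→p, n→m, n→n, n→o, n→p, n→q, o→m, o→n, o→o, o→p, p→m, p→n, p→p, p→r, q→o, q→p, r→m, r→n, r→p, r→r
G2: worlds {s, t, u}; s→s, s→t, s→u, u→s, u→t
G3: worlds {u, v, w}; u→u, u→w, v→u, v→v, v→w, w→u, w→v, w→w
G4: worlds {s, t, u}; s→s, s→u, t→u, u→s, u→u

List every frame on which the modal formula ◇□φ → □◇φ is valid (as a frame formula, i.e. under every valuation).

Frame correspondent (Sahlqvist): ∀x ∀y ∀z (Rxy ∧ Rxz → ∃w (Ryw ∧ Rzw)) — i.e. convergence.
G1: condition met.
G2: fails — Rsu and Rst but u and t have no common successor.
G3: condition met.
G4: condition met.
Valid on: G1, G3, G4.

G1, G3, G4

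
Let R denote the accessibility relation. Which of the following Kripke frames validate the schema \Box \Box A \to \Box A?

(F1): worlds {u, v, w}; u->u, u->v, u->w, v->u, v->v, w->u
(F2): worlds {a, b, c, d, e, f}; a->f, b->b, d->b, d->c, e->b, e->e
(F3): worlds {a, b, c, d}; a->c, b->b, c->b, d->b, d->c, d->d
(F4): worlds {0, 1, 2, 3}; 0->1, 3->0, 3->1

Frame correspondent (Sahlqvist): \forall x \forall y (Rxy \to \exists z (Rxz \wedge Rzy)) — i.e. density.
(F1): satisfies the condition.
(F2): fails — Rdc but no z with Rdz and Rzc.
(F3): fails — Rac but no z with Raz and Rzc.
(F4): fails — R01 but no z with R0z and Rz1.
Valid on: (F1).

(F1)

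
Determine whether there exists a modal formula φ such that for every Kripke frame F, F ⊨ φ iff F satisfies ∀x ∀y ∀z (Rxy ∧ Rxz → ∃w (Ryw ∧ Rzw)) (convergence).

The condition is convergence. A defining modal formula is ◇□r → □◇r.

Yes, by ◇□r → □◇r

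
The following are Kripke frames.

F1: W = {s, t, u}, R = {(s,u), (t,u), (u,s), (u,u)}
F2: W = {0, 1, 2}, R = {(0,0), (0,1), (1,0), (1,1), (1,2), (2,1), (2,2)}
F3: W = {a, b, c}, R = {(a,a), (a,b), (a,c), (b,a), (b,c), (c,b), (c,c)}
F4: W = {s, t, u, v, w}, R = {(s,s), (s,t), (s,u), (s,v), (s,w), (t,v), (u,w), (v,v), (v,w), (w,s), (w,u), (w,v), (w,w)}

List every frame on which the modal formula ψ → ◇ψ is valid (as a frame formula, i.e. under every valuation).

The schema corresponds to reflexivity: ∀x Rxx.
F1: fails — world s does not see itself.
F2: holds.
F3: fails — world b does not see itself.
F4: fails — world t does not see itself.
Valid on: F2.

F2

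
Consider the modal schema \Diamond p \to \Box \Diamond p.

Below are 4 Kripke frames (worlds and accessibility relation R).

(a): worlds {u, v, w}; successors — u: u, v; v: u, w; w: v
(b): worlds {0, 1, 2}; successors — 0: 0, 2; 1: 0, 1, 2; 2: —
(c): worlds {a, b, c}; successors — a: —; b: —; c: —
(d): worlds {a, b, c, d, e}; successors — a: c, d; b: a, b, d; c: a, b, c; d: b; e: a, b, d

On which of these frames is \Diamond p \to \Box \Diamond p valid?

(c)

This is the axiom for the Euclidean property; its first-order frame correspondent is \forall x \forall y \forall z (Rxy \wedge Rxz \to Ryz).
(a): fails — Ruv and Ruv but not Rvv.
(b): fails — R02 and R00 but not R20.
(c): condition met.
(d): fails — Rac and Rad but not Rcd.
Valid on: (c).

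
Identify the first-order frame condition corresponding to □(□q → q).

shift-reflexivity

Suppose □(□q→q) is valid. Take Rxy and set V(q)={w : Ryw}. Then at y, □q holds; since □(□q→q) at x, □q→q at y, so q at y, i.e. Ryy.
Conversely, any frame satisfying ∀x ∀y (Rxy → Ryy) validates the schema.
So the correspondent is shift-reflexivity.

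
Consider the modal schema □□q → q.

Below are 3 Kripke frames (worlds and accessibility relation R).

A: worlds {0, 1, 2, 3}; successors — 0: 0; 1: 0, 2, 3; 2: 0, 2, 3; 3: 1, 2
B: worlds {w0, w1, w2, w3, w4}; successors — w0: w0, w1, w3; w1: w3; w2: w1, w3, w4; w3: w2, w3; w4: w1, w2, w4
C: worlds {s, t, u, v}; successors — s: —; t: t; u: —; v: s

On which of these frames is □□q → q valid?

Frame correspondent (Sahlqvist): ∀x ∃w (xR²w ∧ x = w) — i.e. a generalized confluence (Geach) condition.
A: condition met.
B: fails — at w1 but no w with w1R²w and w1=w.
C: fails — at s but no w with sR²w and s=w.
Valid on: A.

A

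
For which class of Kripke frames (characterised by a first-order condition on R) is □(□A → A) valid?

Shift-reflexivity

Suppose □(□A→A) is valid. Take Rxy and set V(A)={w : Ryw}. Then at y, □A holds; since □(□A→A) at x, □A→A at y, so A at y, i.e. Ryy.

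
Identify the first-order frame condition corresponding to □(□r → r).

Shift-reflexivity

Suppose □(□r→r) is valid. Take Rxy and set V(r)={w : Ryw}. Then at y, □r holds; since □(□r→r) at x, □r→r at y, so r at y, i.e. Ryy.
Conversely, on a frame with shift-reflexivity the schema holds at every world under every valuation.
Frame condition: ∀x ∀y (Rxy → Ryy).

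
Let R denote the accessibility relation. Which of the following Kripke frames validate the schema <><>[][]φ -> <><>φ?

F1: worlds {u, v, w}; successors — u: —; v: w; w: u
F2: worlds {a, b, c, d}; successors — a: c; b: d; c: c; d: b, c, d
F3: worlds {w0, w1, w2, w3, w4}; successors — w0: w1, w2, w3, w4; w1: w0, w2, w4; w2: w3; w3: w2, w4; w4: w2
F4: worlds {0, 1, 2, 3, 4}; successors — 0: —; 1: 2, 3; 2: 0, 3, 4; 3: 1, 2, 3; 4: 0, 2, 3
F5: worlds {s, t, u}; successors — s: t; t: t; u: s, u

F2, F5

Frame correspondent (Sahlqvist): forall x forall y (x R^2 y -> exists w (y R^2 w & x R^2 w)) — i.e. a generalized confluence (Geach) condition.
F1: fails — vR²u but no t with uR²t and vR²t.
F2: holds.
F3: fails — w2R²w4 but no w with w4R²w and w2R²w.
F4: fails — 1R²0 but no w with 0R²w and 1R²w.
F5: holds.
Valid on: F2, F5.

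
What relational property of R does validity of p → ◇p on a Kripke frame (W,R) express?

Equivalently (dual form): □p → p.
Suppose □p→p is valid. At any x set V(p)={w : Rxw}. Then □p holds at x, so p holds at x, i.e. Rxx.

reflexivity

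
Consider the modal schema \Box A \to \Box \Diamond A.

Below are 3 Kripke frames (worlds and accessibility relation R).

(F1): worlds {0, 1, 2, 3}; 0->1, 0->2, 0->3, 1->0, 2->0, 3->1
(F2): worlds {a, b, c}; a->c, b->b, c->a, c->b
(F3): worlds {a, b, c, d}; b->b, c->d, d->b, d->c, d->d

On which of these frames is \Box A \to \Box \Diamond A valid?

(F3)

This is the axiom for a generalized confluence (Geach) condition; its first-order frame correspondent is \forall x \forall z (xRz \to \exists w (xRw \wedge zRw)).
(F1): fails — 0R1 but no w with 0Rw and 1Rw.
(F2): fails — aRc but no w with aRw and cRw.
(F3): ✓.
Valid on: (F3).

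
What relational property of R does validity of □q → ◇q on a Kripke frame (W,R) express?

Suppose □q→◇q is valid. At any x set V(q)=W. Then □q at x, so ◇q at x, so x has a successor.
Conversely, any frame satisfying ∀x ∃y Rxy validates the schema.
Frame condition: ∀x ∃y Rxy.

seriality: ∀x ∃y Rxy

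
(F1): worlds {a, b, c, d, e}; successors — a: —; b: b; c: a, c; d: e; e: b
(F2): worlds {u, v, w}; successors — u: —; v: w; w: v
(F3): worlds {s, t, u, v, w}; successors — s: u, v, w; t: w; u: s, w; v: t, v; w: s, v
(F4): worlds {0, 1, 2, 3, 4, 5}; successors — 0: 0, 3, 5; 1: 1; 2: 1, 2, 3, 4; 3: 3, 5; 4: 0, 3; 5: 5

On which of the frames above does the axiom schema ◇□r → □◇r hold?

(F2)

The schema corresponds to convergence: ∀x ∀y ∀z (Rxy ∧ Rxz → ∃w (Ryw ∧ Rzw)).
(F1): fails — Rcc and Rca but c and a have no common successor.
(F2): ✓.
(F3): fails — Rsv and Rsu but v and u have no common successor.
(F4): fails — R23 and R21 but 3 and 1 have no common successor.
Valid on: (F2).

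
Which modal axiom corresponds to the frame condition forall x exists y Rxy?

□ψ → ◇ψ

The condition is seriality. The D schema □ψ → ◇ψ defines it.
Suppose □ψ→◇ψ is valid. At any x set V(ψ)=W. Then □ψ at x, so ◇ψ at x, so x has a successor.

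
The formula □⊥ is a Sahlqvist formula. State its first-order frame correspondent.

This schema is the Ver axiom.
It corresponds to emptiness of R: ∀x ∀y ¬Rxy.

Emptiness of R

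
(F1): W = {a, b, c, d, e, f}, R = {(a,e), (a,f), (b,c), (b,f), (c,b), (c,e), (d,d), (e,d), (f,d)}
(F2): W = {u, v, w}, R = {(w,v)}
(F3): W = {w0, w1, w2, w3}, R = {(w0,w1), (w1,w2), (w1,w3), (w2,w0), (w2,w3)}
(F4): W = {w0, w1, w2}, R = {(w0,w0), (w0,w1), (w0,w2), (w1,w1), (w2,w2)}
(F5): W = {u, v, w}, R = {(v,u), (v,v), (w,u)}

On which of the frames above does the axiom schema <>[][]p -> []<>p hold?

The schema corresponds to a generalized confluence (Geach) condition: forall x forall y forall z ((xRy & xRz) -> exists w (y R^2 w & zRw)).
(F1): fails — bRc, bRc but no w with cR²w and cRw.
(F2): fails — wRv, wRv but no t with vR²t and vRt.
(F3): fails — w1Rw2, w1Rw2 but no w with w2R²w and w2Rw.
(F4): fails — w0Rw1, w0Rw2 but no w with w1R²w and w2Rw.
(F5): fails — vRu, vRu but no t with uR²t and uRt.

none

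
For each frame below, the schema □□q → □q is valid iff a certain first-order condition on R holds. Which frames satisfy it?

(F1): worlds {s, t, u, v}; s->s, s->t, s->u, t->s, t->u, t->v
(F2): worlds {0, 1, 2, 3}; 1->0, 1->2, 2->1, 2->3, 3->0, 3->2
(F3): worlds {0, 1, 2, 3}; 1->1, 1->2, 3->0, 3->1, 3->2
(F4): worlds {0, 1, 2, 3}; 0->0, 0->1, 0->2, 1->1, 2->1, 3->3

(F4)

The schema corresponds to density: ∀x ∀y (Rxy → ∃z (Rxz ∧ Rzy)).
(F1): fails — Rtv but no z with Rtz and Rzv.
(F2): fails — R10 but no z with R1z and Rz0.
(F3): fails — R30 but no z with R3z and Rz0.
(F4): ✓.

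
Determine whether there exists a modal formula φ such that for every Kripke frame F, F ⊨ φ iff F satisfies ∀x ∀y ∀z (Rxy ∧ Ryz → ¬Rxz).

No — not modally definable

Modal frame validity is preserved under surjective bounded morphisms.
The 5-cycle (worlds s,t,u,v,w with s→t→u→v→w→s) is intransitive. Mapping every world to a single reflexive point • is a surjective bounded morphism; the reflexive point is not intransitive (R••∧R•• but R••).
So the class is not modally definable.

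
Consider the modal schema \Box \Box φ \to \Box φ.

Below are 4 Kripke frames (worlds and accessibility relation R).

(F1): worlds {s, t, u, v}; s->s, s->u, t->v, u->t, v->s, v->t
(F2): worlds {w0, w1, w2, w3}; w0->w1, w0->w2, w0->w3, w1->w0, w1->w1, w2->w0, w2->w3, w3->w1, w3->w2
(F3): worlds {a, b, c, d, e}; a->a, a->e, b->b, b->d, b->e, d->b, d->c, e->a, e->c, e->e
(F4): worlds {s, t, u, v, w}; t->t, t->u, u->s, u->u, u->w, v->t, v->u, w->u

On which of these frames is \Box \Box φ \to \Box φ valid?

This is the axiom for density; its first-order frame correspondent is \forall x \forall y (Rxy \to \exists z (Rxz \wedge Rzy)).
(F1): fails — Rtv but no z with Rtz and Rzv.
(F2): fails — Rw3w2 but no z with Rw3z and Rzw2.
(F3): fails — Rdc but no z with Rdz and Rzc.
(F4): ✓.
Valid on: (F4).

(F4)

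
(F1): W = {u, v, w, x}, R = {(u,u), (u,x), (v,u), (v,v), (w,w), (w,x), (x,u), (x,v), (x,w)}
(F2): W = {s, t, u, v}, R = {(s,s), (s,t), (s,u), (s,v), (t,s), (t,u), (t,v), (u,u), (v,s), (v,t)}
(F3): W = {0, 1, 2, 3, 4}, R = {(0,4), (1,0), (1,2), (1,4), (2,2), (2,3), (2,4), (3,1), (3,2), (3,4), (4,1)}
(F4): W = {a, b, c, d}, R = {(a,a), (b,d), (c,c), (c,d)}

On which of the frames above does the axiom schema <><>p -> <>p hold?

(F4)

This is the axiom for transitivity; its first-order frame correspondent is forall x forall y forall z (Rxy & Ryz -> Rxz).
(F1): fails — Rxw and Rwx but not Rxx.
(F2): fails — Rtv and Rvt but not Rtt.
(F3): fails — R32 and R23 but not R33.
(F4): satisfies the condition.
Valid on: (F4).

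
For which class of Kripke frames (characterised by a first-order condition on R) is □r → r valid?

Reflexivity

Suppose □r→r is valid. At any x set V(r)={w : Rxw}. Then □r holds at x, so r holds at x, i.e. Rxx.
Conversely, on a frame with reflexivity the schema holds at every world under every valuation.
Frame condition: ∀x Rxx.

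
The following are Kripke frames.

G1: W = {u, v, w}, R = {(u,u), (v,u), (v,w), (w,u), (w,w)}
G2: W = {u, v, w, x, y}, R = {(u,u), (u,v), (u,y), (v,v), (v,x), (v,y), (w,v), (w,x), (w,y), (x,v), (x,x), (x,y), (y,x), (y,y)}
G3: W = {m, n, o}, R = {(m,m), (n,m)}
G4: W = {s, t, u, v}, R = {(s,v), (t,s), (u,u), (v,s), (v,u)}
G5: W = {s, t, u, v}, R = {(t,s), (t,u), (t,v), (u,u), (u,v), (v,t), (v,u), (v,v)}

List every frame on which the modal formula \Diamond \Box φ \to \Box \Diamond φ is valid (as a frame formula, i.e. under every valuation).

Frame correspondent (Sahlqvist): \forall x \forall y \forall z (Rxy \wedge Rxz \to \exists w (Ryw \wedge Rzw)) — i.e. convergence.
G1: satisfies the condition.
G2: satisfies the condition.
G3: satisfies the condition.
G4: fails — Rvu and Rvs but u and s have no common successor.
G5: fails — Rtv and Rts but v and s have no common successor.

G1, G2, G3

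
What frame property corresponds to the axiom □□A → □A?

density: ∀x ∀y (Rxy → ∃z (Rxz ∧ Rzy))

Suppose □□A→□A is valid. Take Rxy and set V(A)={w : xR²w}. Then □□A at x, so □A at x, so A at y, i.e. ∃z(Rxz∧Rzy).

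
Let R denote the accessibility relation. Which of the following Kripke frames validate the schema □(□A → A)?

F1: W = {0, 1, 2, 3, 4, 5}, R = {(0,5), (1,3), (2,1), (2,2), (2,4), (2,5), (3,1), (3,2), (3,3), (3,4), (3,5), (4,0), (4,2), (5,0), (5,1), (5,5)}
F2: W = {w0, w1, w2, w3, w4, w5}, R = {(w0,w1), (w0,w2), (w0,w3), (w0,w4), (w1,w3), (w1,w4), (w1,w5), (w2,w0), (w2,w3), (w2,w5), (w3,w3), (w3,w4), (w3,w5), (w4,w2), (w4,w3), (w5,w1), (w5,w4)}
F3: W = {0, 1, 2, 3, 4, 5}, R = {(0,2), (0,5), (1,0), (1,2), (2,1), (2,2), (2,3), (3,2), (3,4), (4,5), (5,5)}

Frame correspondent (Sahlqvist): ∀x ∀y (Rxy → Ryy) — i.e. shift-reflexivity.
F1: fails — R34 but not R44.
F2: fails — Rw1w5 but not Rw5w5.
F3: fails — R10 but not R00.

none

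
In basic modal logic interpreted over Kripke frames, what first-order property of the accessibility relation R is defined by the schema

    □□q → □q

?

Density

Suppose □□q→□q is valid. Take Rxy and set V(q)={w : xR²w}. Then □□q at x, so □q at x, so q at y, i.e. ∃z(Rxz∧Rzy).
Conversely, on a frame with density the schema holds at every world under every valuation.
So the correspondent is density.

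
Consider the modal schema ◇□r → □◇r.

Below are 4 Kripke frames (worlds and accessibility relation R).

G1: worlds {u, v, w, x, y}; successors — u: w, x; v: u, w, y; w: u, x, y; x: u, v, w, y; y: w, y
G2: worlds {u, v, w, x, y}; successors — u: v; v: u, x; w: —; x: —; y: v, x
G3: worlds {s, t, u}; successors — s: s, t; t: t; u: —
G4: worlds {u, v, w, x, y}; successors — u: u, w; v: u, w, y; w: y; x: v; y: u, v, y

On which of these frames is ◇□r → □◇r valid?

The schema corresponds to convergence: ∀x ∀y ∀z (Rxy ∧ Rxz → ∃w (Ryw ∧ Rzw)).
G1: holds.
G2: fails — Rvu and Rvx but u and x have no common successor.
G3: holds.
G4: fails — Ruw and Ruu but w and u have no common successor.
Valid on: G1, G3.

G1, G3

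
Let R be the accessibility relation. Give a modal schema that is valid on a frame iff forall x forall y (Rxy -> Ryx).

A defining formula is q → □◇q (the B axiom).
Suppose q→□◇q is valid. Take Rxy and set V(q)={x}. Then q at x, so □◇q at x, so ◇q at y, so some z with Ryz has q; z=x, i.e. Ryx.

q → □◇q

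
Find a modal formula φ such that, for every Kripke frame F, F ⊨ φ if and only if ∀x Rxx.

The condition is reflexivity. The T schema □s → s defines it.
Suppose □s→s is valid. At any x set V(s)={w : Rxw}. Then □s holds at x, so s holds at x, i.e. Rxx.

□s → s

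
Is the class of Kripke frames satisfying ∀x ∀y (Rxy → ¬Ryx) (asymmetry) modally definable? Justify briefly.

If a class were modally definable it would be closed under surjective bounded morphisms (Goldblatt–Thomason).
The 5-cycle (worlds 0,1,2,3,4 with 0→1→2→3→4→0) is asymmetric. Mapping every world to a single reflexive point • is a surjective bounded morphism, and the reflexive point is not asymmetric (R•• but asymmetry requires ¬R••).
Hence asymmetry is not modally definable.

No — not modally definable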